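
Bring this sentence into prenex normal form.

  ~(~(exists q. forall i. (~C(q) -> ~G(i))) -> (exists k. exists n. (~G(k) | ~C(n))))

Eliminate → and ↔ using ¬ and ∨.
  ~(~~(exists q. forall i. (~~C(q) | ~G(i))) | (exists k. exists n. (~G(k) | ~C(n))))
Push ¬ through the quantifiers and connectives to reach negation normal form:
  (forall q. exists i. (~C(q) & G(i))) & (forall k. forall n. (G(k) & C(n)))
Pull the quantifiers to the front (each side's bound variable is not free in the other side):
  forall q. exists i. forall k. forall n. (~C(q) & G(i) & G(k) & C(n))

forall q. exists i. forall k. forall n. (~C(q) & G(i) & G(k) & C(n))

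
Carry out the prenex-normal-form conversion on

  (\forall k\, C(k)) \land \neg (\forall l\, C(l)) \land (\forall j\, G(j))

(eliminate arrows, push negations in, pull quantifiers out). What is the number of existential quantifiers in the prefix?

Push ¬ through the quantifiers and connectives to reach negation normal form:
  (\forall k\, C(k)) \land (\exists l\, \neg C(l)) \land (\forall j\, G(j))
All bound variables are already distinct, so no renaming is needed.
Finally move all quantifiers to the prefix:
  \forall k\, \exists l\, \forall j\, (C(k) \land \neg C(l) \land G(j))
The prefix is \forall k \exists l \forall j: 2 universal, 1 existential.

1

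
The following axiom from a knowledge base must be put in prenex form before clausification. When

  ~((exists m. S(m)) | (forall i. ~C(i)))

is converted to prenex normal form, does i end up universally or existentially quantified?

Drive negations inward (¬∀x A ≡ ∃x ¬A, ¬∃x A ≡ ∀x ¬A, De Morgan for ∧/∨):
  (forall m. ~S(m)) & (exists i. C(i))
All bound variables are already distinct, so no renaming is needed.
Pull the quantifiers to the front (each side's bound variable is not free in the other side):
  forall m. exists i. (~S(m) & C(i))
The quantifier forall i sits under an odd number of negations, so it flips to exists i.

existential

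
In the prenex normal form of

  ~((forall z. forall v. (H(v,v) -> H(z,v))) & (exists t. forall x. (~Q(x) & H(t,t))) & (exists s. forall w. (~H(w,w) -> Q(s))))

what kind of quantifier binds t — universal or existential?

universal

First replace A → B with ¬A ∨ B.
  ~((forall z. forall v. (~H(v,v) | H(z,v))) & (exists t. forall x. (~Q(x) & H(t,t))) & (exists s. forall w. (~~H(w,w) | Q(s))))
Push ¬ through the quantifiers and connectives to reach negation normal form:
  (exists z. exists v. (H(v,v) & ~H(z,v))) | (forall t. exists x. (Q(x) | ~H(t,t))) | (forall s. exists w. (~H(w,w) & ~Q(s)))
All bound variables are already distinct, so no renaming is needed.
Finally move all quantifiers to the prefix:
  exists z. exists v. forall t. exists x. forall s. exists w. (H(v,v) & ~H(z,v) | Q(x) | ~H(t,t) | ~H(w,w) & ~Q(s))
The quantifier exists t sits under an odd number of negations (counting the antecedent side of each →), so it flips to forall t.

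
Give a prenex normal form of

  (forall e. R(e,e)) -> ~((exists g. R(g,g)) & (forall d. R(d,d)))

First replace A → B with ¬A ∨ B.
  ~(forall e. R(e,e)) | ~((exists g. R(g,g)) & (forall d. R(d,d)))
Move each ¬ inward, flipping quantifiers it crosses:
  (exists e. ~R(e,e)) | (forall g. ~R(g,g)) | (exists d. ~R(d,d))
All bound variables are already distinct, so no renaming is needed.
Finally move all quantifiers to the prefix:
  exists e. forall g. exists d. (~R(e,e) | ~R(g,g) | ~R(d,d))

exists e. forall g. exists d. (~R(e,e) | ~R(g,g) | ~R(d,d))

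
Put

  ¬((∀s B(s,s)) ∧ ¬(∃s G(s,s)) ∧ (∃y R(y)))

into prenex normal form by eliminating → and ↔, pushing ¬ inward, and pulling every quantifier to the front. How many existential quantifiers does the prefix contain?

Move each ¬ inward, flipping quantifiers it crosses:
  (∃s ¬B(s,s)) ∨ (∃s G(s,s)) ∨ (∀y ¬R(y))
Standardize variables apart so no two quantifiers bind the same name: s↦u1.
  (∃s ¬B(s,s)) ∨ (∃u1 G(u1,u1)) ∨ (∀y ¬R(y))
Finally move all quantifiers to the prefix:
  ∃s ∃u1 ∀y (¬B(s,s) ∨ G(u1,u1) ∨ ¬R(y))
The prefix is ∃s ∃u1 ∀y: 1 universal, 2 existential.

2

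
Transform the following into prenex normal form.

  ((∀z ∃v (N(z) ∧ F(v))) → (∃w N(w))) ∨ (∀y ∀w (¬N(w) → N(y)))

First replace A → B with ¬A ∨ B.
  ¬(∀z ∃v (N(z) ∧ F(v))) ∨ (∃w N(w)) ∨ (∀y ∀w (¬¬N(w) ∨ N(y)))
Push ¬ through the quantifiers and connectives to reach negation normal form:
  (∃z ∀v (¬N(z) ∨ ¬F(v))) ∨ (∃w N(w)) ∨ (∀y ∀w (N(w) ∨ N(y)))
Give each quantifier a distinct variable: w↦s.
  (∃z ∀v (¬N(z) ∨ ¬F(v))) ∨ (∃w N(w)) ∨ (∀y ∀s (N(s) ∨ N(y)))
Extract every quantifier outward, since the variables are now distinct and don't occur free across branches:
  ∃z ∀v ∃w ∀y ∀s (¬N(z) ∨ ¬F(v) ∨ N(w) ∨ N(s) ∨ N(y))

∃z ∀v ∃w ∀y ∀s (¬N(z) ∨ ¬F(v) ∨ N(w) ∨ N(s) ∨ N(y))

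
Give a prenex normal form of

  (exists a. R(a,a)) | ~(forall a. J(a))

exists a. exists y. (R(a,a) | ~J(y))

Drive negations inward (¬∀x A ≡ ∃x ¬A, ¬∃x A ≡ ∀x ¬A, De Morgan for ∧/∨):
  (exists a. R(a,a)) | (exists a. ~J(a))
Standardize variables apart so no two quantifiers bind the same name: a↦y.
  (exists a. R(a,a)) | (exists y. ~J(y))
Pull the quantifiers to the front (each side's bound variable is not free in the other side):
  exists a. exists y. (R(a,a) | ~J(y))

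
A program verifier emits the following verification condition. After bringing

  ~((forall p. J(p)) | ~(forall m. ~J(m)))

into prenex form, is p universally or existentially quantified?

existential

Move each ¬ inward, flipping quantifiers it crosses:
  (exists p. ~J(p)) & (forall m. ~J(m))
All bound variables are already distinct, so no renaming is needed.
Finally move all quantifiers to the prefix:
  exists p. forall m. (~J(p) & ~J(m))
The quantifier forall p sits under an odd number of negations, so it flips to exists p.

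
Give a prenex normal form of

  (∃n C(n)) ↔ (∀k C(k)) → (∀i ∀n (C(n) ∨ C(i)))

∀n ∃k ∀i ∀u1 ∀x ∃v1 ∃t ∃z1 ((¬C(n) ∨ ¬C(k) ∨ C(u1) ∨ C(i)) ∧ (C(x) ∧ ¬C(t) ∧ ¬C(v1) ∨ C(z1)))

Eliminate → and ↔ using ¬ and ∨; A ↔ B as (¬A ∨ B) ∧ (¬B ∨ A).
  (¬(∃n C(n)) ∨ ¬(∀k C(k)) ∨ (∀i ∀n (C(n) ∨ C(i)))) ∧ (¬(¬(∀k C(k)) ∨ (∀i ∀n (C(n) ∨ C(i)))) ∨ (∃n C(n)))
Push ¬ through the quantifiers and connectives to reach negation normal form:
  ((∀n ¬C(n)) ∨ (∃k ¬C(k)) ∨ (∀i ∀n (C(n) ∨ C(i)))) ∧ ((∀k C(k)) ∧ (∃i ∃n (¬C(n) ∧ ¬C(i))) ∨ (∃n C(n)))
Standardize variables apart so no two quantifiers bind the same name: n↦u1, k↦x, i↦v1, n↦t, n↦z1.
  ((∀n ¬C(n)) ∨ (∃k ¬C(k)) ∨ (∀i ∀u1 (C(u1) ∨ C(i)))) ∧ ((∀x C(x)) ∧ (∃v1 ∃t (¬C(t) ∧ ¬C(v1))) ∨ (∃z1 C(z1)))
Finally move all quantifiers to the prefix:
  ∀n ∃k ∀i ∀u1 ∀x ∃v1 ∃t ∃z1 ((¬C(n) ∨ ¬C(k) ∨ C(u1) ∨ C(i)) ∧ (C(x) ∧ ¬C(t) ∧ ¬C(v1) ∨ C(z1)))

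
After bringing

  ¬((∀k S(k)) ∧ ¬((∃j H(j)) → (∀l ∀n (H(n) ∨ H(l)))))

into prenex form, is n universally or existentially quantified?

Rewrite implications/biconditionals: A → B as ¬A ∨ B.
  ¬((∀k S(k)) ∧ ¬(¬(∃j H(j)) ∨ (∀l ∀n (H(n) ∨ H(l)))))
Move each ¬ inward, flipping quantifiers it crosses:
  (∃k ¬S(k)) ∨ (∀j ¬H(j)) ∨ (∀l ∀n (H(n) ∨ H(l)))
Finally move all quantifiers to the prefix:
  ∃k ∀j ∀l ∀n (¬S(k) ∨ ¬H(j) ∨ H(n) ∨ H(l))
The quantifier ∀n sits under an even number of negations (counting the antecedent side of each →), so it remains universal.

universal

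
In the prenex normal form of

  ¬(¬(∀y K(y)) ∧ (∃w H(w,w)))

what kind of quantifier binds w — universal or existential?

universal

Move each ¬ inward, flipping quantifiers it crosses:
  (∀y K(y)) ∨ (∀w ¬H(w,w))
Extract every quantifier outward, since the variables are now distinct and don't occur free across branches:
  ∀y ∀w (K(y) ∨ ¬H(w,w))
The quantifier ∃w sits under an odd number of negations, so it flips to ∀w.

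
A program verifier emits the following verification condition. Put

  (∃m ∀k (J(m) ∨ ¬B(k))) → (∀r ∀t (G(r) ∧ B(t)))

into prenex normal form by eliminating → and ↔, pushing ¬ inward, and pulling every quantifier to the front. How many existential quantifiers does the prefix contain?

1

Eliminate → and ↔ using ¬ and ∨.
  ¬(∃m ∀k (J(m) ∨ ¬B(k))) ∨ (∀r ∀t (G(r) ∧ B(t)))
Drive negations inward (¬∀x A ≡ ∃x ¬A, ¬∃x A ≡ ∀x ¬A, De Morgan for ∧/∨):
  (∀m ∃k (¬J(m) ∧ B(k))) ∨ (∀r ∀t (G(r) ∧ B(t)))
All bound variables are already distinct, so no renaming is needed.
Extract every quantifier outward, since the variables are now distinct and don't occur free across branches:
  ∀m ∃k ∀r ∀t (¬J(m) ∧ B(k) ∨ G(r) ∧ B(t))
The prefix is ∀m ∃k ∀r ∀t: 3 universal, 1 existential.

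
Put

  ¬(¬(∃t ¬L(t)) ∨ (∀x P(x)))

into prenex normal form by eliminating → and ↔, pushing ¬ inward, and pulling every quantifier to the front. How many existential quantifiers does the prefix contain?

2

Move each ¬ inward, flipping quantifiers it crosses:
  (∃t ¬L(t)) ∧ (∃x ¬P(x))
All bound variables are already distinct, so no renaming is needed.
Pull the quantifiers to the front (each side's bound variable is not free in the other side):
  ∃t ∃x (¬L(t) ∧ ¬P(x))
The prefix is ∃t ∃x: 0 universal, 2 existential.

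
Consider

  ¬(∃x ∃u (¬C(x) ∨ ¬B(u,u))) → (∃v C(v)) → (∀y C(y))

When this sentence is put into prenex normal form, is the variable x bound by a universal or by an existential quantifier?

Rewrite implications/biconditionals: A → B as ¬A ∨ B.
  ¬¬(∃x ∃u (¬C(x) ∨ ¬B(u,u))) ∨ ¬(∃v C(v)) ∨ (∀y C(y))
Drive negations inward (¬∀x A ≡ ∃x ¬A, ¬∃x A ≡ ∀x ¬A, De Morgan for ∧/∨):
  (∃x ∃u (¬C(x) ∨ ¬B(u,u))) ∨ (∀v ¬C(v)) ∨ (∀y C(y))
All bound variables are already distinct, so no renaming is needed.
Finally move all quantifiers to the prefix:
  ∃x ∃u ∀v ∀y (¬C(x) ∨ ¬B(u,u) ∨ ¬C(v) ∨ C(y))
The quantifier ∃x sits under an even number of negations (counting the antecedent side of each →), so it remains existential.

existential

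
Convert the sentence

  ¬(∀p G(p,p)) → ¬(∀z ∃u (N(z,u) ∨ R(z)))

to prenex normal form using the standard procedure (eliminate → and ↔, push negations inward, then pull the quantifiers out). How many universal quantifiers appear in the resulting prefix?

Eliminate → and ↔ using ¬ and ∨.
  ¬¬(∀p G(p,p)) ∨ ¬(∀z ∃u (N(z,u) ∨ R(z)))
Move each ¬ inward, flipping quantifiers it crosses:
  (∀p G(p,p)) ∨ (∃z ∀u (¬N(z,u) ∧ ¬R(z)))
All bound variables are already distinct, so no renaming is needed.
Finally move all quantifiers to the prefix:
  ∀p ∃z ∀u (G(p,p) ∨ ¬N(z,u) ∧ ¬R(z))
The prefix is ∀p ∃z ∀u: 2 universal, 1 existential.

2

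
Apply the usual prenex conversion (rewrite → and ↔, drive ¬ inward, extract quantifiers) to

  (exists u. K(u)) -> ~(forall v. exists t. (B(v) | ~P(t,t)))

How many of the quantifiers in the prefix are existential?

First replace A → B with ¬A ∨ B.
  ~(exists u. K(u)) | ~(forall v. exists t. (B(v) | ~P(t,t)))
Push ¬ through the quantifiers and connectives to reach negation normal form:
  (forall u. ~K(u)) | (exists v. forall t. (~B(v) & P(t,t)))
Extract every quantifier outward, since the variables are now distinct and don't occur free across branches:
  forall u. exists v. forall t. (~K(u) | ~B(v) & P(t,t))
The prefix is forall u exists v forall t: 2 universal, 1 existential.

1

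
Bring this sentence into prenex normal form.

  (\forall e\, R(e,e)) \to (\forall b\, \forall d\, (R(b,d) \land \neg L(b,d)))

First replace A → B with ¬A ∨ B.
  \neg (\forall e\, R(e,e)) \lor (\forall b\, \forall d\, (R(b,d) \land \neg L(b,d)))
Push ¬ through the quantifiers and connectives to reach negation normal form:
  (\exists e\, \neg R(e,e)) \lor (\forall b\, \forall d\, (R(b,d) \land \neg L(b,d)))
All bound variables are already distinct, so no renaming is needed.
Pull the quantifiers to the front (each side's bound variable is not free in the other side):
  \exists e\, \forall b\, \forall d\, (\neg R(e,e) \lor R(b,d) \land \neg L(b,d))

\exists e\, \forall b\, \forall d\, (\neg R(e,e) \lor R(b,d) \land \neg L(b,d))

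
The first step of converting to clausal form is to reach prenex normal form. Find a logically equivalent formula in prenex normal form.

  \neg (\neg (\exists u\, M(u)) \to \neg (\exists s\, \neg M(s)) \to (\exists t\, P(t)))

Rewrite implications/biconditionals: A → B as ¬A ∨ B.
  \neg (\neg \neg (\exists u\, M(u)) \lor \neg \neg (\exists s\, \neg M(s)) \lor (\exists t\, P(t)))
Drive negations inward (¬∀x A ≡ ∃x ¬A, ¬∃x A ≡ ∀x ¬A, De Morgan for ∧/∨):
  (\forall u\, \neg M(u)) \land (\forall s\, M(s)) \land (\forall t\, \neg P(t))
All bound variables are already distinct, so no renaming is needed.
Pull the quantifiers to the front (each side's bound variable is not free in the other side):
  \forall u\, \forall s\, \forall t\, (\neg M(u) \land M(s) \land \neg P(t))

\forall u\, \forall s\, \forall t\, (\neg M(u) \land M(s) \land \neg P(t))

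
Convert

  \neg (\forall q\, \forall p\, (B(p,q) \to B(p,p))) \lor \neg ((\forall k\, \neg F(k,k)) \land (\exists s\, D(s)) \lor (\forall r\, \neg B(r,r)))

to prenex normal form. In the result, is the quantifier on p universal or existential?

existential

First replace A → B with ¬A ∨ B.
  \neg (\forall q\, \forall p\, (\neg B(p,q) \lor B(p,p))) \lor \neg ((\forall k\, \neg F(k,k)) \land (\exists s\, D(s)) \lor (\forall r\, \neg B(r,r)))
Move each ¬ inward, flipping quantifiers it crosses:
  (\exists q\, \exists p\, (B(p,q) \land \neg B(p,p))) \lor ((\exists k\, F(k,k)) \lor (\forall s\, \neg D(s))) \land (\exists r\, B(r,r))
All bound variables are already distinct, so no renaming is needed.
Pull the quantifiers to the front (each side's bound variable is not free in the other side):
  \exists q\, \exists p\, \exists k\, \forall s\, \exists r\, (B(p,q) \land \neg B(p,p) \lor (F(k,k) \lor \neg D(s)) \land B(r,r))
The quantifier \forall p sits under an odd number of negations (counting the antecedent side of each →), so it flips to \exists p.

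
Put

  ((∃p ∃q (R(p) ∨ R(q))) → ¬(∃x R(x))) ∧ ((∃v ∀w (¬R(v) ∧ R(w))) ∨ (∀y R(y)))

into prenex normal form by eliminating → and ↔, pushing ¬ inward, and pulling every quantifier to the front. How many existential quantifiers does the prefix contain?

Eliminate → and ↔ using ¬ and ∨.
  (¬(∃p ∃q (R(p) ∨ R(q))) ∨ ¬(∃x R(x))) ∧ ((∃v ∀w (¬R(v) ∧ R(w))) ∨ (∀y R(y)))
Drive negations inward (¬∀x A ≡ ∃x ¬A, ¬∃x A ≡ ∀x ¬A, De Morgan for ∧/∨):
  ((∀p ∀q (¬R(p) ∧ ¬R(q))) ∨ (∀x ¬R(x))) ∧ ((∃v ∀w (¬R(v) ∧ R(w))) ∨ (∀y R(y)))
Extract every quantifier outward, since the variables are now distinct and don't occur free across branches:
  ∀p ∀q ∀x ∃v ∀w ∀y ((¬R(p) ∧ ¬R(q) ∨ ¬R(x)) ∧ (¬R(v) ∧ R(w) ∨ R(y)))
The prefix is ∀p ∀q ∀x ∃v ∀w ∀y: 5 universal, 1 existential.

1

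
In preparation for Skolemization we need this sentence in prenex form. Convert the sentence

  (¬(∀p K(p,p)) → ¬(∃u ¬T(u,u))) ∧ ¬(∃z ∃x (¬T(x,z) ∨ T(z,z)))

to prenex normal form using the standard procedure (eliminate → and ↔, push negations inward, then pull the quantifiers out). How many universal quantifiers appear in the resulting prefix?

Rewrite implications/biconditionals: A → B as ¬A ∨ B.
  (¬¬(∀p K(p,p)) ∨ ¬(∃u ¬T(u,u))) ∧ ¬(∃z ∃x (¬T(x,z) ∨ T(z,z)))
Drive negations inward (¬∀x A ≡ ∃x ¬A, ¬∃x A ≡ ∀x ¬A, De Morgan for ∧/∨):
  ((∀p K(p,p)) ∨ (∀u T(u,u))) ∧ (∀z ∀x (T(x,z) ∧ ¬T(z,z)))
Pull the quantifiers to the front (each side's bound variable is not free in the other side):
  ∀p ∀u ∀z ∀x ((K(p,p) ∨ T(u,u)) ∧ T(x,z) ∧ ¬T(z,z))
The prefix is ∀p ∀u ∀z ∀x: 4 universal, 0 existential.

4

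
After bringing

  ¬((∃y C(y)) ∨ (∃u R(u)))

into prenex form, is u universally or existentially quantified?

universal

Move each ¬ inward, flipping quantifiers it crosses:
  (∀y ¬C(y)) ∧ (∀u ¬R(u))
All bound variables are already distinct, so no renaming is needed.
Pull the quantifiers to the front (each side's bound variable is not free in the other side):
  ∀y ∀u (¬C(y) ∧ ¬R(u))
The quantifier ∃u sits under an odd number of negations, so it flips to ∀u.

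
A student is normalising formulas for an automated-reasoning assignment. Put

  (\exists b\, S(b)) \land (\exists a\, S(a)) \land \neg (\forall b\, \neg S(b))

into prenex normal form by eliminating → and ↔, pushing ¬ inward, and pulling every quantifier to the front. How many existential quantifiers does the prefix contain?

3

Move each ¬ inward, flipping quantifiers it crosses:
  (\exists b\, S(b)) \land (\exists a\, S(a)) \land (\exists b\, S(b))
Rename bound variables to avoid capture: b↦q.
  (\exists b\, S(b)) \land (\exists a\, S(a)) \land (\exists q\, S(q))
Pull the quantifiers to the front (each side's bound variable is not free in the other side):
  \exists b\, \exists a\, \exists q\, (S(b) \land S(a) \land S(q))
The prefix is \exists b \exists a \exists q: 0 universal, 3 existential.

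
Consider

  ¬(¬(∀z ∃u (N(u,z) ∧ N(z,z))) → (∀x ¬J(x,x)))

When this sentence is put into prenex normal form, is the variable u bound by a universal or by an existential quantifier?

universal

First replace A → B with ¬A ∨ B.
  ¬(¬¬(∀z ∃u (N(u,z) ∧ N(z,z))) ∨ (∀x ¬J(x,x)))
Drive negations inward (¬∀x A ≡ ∃x ¬A, ¬∃x A ≡ ∀x ¬A, De Morgan for ∧/∨):
  (∃z ∀u (¬N(u,z) ∨ ¬N(z,z))) ∧ (∃x J(x,x))
All bound variables are already distinct, so no renaming is needed.
Finally move all quantifiers to the prefix:
  ∃z ∀u ∃x ((¬N(u,z) ∨ ¬N(z,z)) ∧ J(x,x))
The quantifier ∃u sits under an odd number of negations (counting the antecedent side of each →), so it flips to ∀u.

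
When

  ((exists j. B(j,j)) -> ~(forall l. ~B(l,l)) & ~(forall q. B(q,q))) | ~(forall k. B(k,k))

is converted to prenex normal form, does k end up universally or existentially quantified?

Eliminate → and ↔ using ¬ and ∨.
  ~(exists j. B(j,j)) | ~(forall l. ~B(l,l)) & ~(forall q. B(q,q)) | ~(forall k. B(k,k))
Drive negations inward (¬∀x A ≡ ∃x ¬A, ¬∃x A ≡ ∀x ¬A, De Morgan for ∧/∨):
  (forall j. ~B(j,j)) | (exists l. B(l,l)) & (exists q. ~B(q,q)) | (exists k. ~B(k,k))
Pull the quantifiers to the front (each side's bound variable is not free in the other side):
  forall j. exists l. exists q. exists k. (~B(j,j) | B(l,l) & ~B(q,q) | ~B(k,k))
The quantifier forall k sits under an odd number of negations (counting the antecedent side of each →), so it flips to exists k.

existential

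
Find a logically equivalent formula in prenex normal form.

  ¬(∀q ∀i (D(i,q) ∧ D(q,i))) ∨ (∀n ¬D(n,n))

Move each ¬ inward, flipping quantifiers it crosses:
  (∃q ∃i (¬D(i,q) ∨ ¬D(q,i))) ∨ (∀n ¬D(n,n))
Finally move all quantifiers to the prefix:
  ∃q ∃i ∀n (¬D(i,q) ∨ ¬D(q,i) ∨ ¬D(n,n))

∃q ∃i ∀n (¬D(i,q) ∨ ¬D(q,i) ∨ ¬D(n,n))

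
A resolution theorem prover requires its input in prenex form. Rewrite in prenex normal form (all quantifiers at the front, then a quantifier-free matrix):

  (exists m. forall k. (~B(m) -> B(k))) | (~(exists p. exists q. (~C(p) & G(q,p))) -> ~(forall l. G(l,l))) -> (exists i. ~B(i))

Eliminate → and ↔ using ¬ and ∨.
  ~((exists m. forall k. (~~B(m) | B(k))) | ~~(exists p. exists q. (~C(p) & G(q,p))) | ~(forall l. G(l,l))) | (exists i. ~B(i))
Drive negations inward (¬∀x A ≡ ∃x ¬A, ¬∃x A ≡ ∀x ¬A, De Morgan for ∧/∨):
  (forall m. exists k. (~B(m) & ~B(k))) & (forall p. forall q. (C(p) | ~G(q,p))) & (forall l. G(l,l)) | (exists i. ~B(i))
Finally move all quantifiers to the prefix:
  forall m. exists k. forall p. forall q. forall l. exists i. (~B(m) & ~B(k) & (C(p) | ~G(q,p)) & G(l,l) | ~B(i))

forall m. exists k. forall p. forall q. forall l. exists i. (~B(m) & ~B(k) & (C(p) | ~G(q,p)) & G(l,l) | ~B(i))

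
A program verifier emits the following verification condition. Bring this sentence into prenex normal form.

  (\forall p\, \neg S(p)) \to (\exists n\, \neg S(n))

\exists p\, \exists n\, (S(p) \lor \neg S(n))

Eliminate → and ↔ using ¬ and ∨.
  \neg (\forall p\, \neg S(p)) \lor (\exists n\, \neg S(n))
Move each ¬ inward, flipping quantifiers it crosses:
  (\exists p\, S(p)) \lor (\exists n\, \neg S(n))
All bound variables are already distinct, so no renaming is needed.
Extract every quantifier outward, since the variables are now distinct and don't occur free across branches:
  \exists p\, \exists n\, (S(p) \lor \neg S(n))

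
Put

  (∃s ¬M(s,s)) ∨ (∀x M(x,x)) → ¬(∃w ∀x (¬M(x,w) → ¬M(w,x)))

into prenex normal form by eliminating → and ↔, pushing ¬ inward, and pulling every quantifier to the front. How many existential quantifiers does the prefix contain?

First replace A → B with ¬A ∨ B.
  ¬((∃s ¬M(s,s)) ∨ (∀x M(x,x))) ∨ ¬(∃w ∀x (¬¬M(x,w) ∨ ¬M(w,x)))
Drive negations inward (¬∀x A ≡ ∃x ¬A, ¬∃x A ≡ ∀x ¬A, De Morgan for ∧/∨):
  (∀s M(s,s)) ∧ (∃x ¬M(x,x)) ∨ (∀w ∃x (¬M(x,w) ∧ M(w,x)))
Standardize variables apart so no two quantifiers bind the same name: x↦r.
  (∀s M(s,s)) ∧ (∃x ¬M(x,x)) ∨ (∀w ∃r (¬M(r,w) ∧ M(w,r)))
Pull the quantifiers to the front (each side's bound variable is not free in the other side):
  ∀s ∃x ∀w ∃r (M(s,s) ∧ ¬M(x,x) ∨ ¬M(r,w) ∧ M(w,r))
The prefix is ∀s ∃x ∀w ∃r: 2 universal, 2 existential.

2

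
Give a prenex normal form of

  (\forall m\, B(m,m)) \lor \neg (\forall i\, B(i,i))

Move each ¬ inward, flipping quantifiers it crosses:
  (\forall m\, B(m,m)) \lor (\exists i\, \neg B(i,i))
All bound variables are already distinct, so no renaming is needed.
Finally move all quantifiers to the prefix:
  \forall m\, \exists i\, (B(m,m) \lor \neg B(i,i))

\forall m\, \exists i\, (B(m,m) \lor \neg B(i,i))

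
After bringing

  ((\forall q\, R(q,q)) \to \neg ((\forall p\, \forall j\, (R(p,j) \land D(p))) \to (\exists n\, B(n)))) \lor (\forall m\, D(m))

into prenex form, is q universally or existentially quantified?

existential

First replace A → B with ¬A ∨ B.
  \neg (\forall q\, R(q,q)) \lor \neg (\neg (\forall p\, \forall j\, (R(p,j) \land D(p))) \lor (\exists n\, B(n))) \lor (\forall m\, D(m))
Push ¬ through the quantifiers and connectives to reach negation normal form:
  (\exists q\, \neg R(q,q)) \lor (\forall p\, \forall j\, (R(p,j) \land D(p))) \land (\forall n\, \neg B(n)) \lor (\forall m\, D(m))
Pull the quantifiers to the front (each side's bound variable is not free in the other side):
  \exists q\, \forall p\, \forall j\, \forall n\, \forall m\, (\neg R(q,q) \lor R(p,j) \land D(p) \land \neg B(n) \lor D(m))
The quantifier \forall q sits under an odd number of negations (counting the antecedent side of each →), so it flips to \exists q.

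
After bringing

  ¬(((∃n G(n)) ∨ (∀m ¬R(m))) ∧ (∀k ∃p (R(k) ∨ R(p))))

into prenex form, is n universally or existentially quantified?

Move each ¬ inward, flipping quantifiers it crosses:
  (∀n ¬G(n)) ∧ (∃m R(m)) ∨ (∃k ∀p (¬R(k) ∧ ¬R(p)))
Extract every quantifier outward, since the variables are now distinct and don't occur free across branches:
  ∀n ∃m ∃k ∀p (¬G(n) ∧ R(m) ∨ ¬R(k) ∧ ¬R(p))
The quantifier ∃n sits under an odd number of negations, so it flips to ∀n.

universal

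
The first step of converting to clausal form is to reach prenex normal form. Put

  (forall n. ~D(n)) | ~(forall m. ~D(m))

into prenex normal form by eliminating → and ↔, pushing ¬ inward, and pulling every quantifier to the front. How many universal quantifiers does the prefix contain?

1

Move each ¬ inward, flipping quantifiers it crosses:
  (forall n. ~D(n)) | (exists m. D(m))
Extract every quantifier outward, since the variables are now distinct and don't occur free across branches:
  forall n. exists m. (~D(n) | D(m))
The prefix is forall n exists m: 1 universal, 1 existential.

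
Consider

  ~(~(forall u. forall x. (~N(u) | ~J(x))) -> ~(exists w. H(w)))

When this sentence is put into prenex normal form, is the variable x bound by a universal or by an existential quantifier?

Rewrite implications/biconditionals: A → B as ¬A ∨ B.
  ~(~~(forall u. forall x. (~N(u) | ~J(x))) | ~(exists w. H(w)))
Push ¬ through the quantifiers and connectives to reach negation normal form:
  (exists u. exists x. (N(u) & J(x))) & (exists w. H(w))
All bound variables are already distinct, so no renaming is needed.
Extract every quantifier outward, since the variables are now distinct and don't occur free across branches:
  exists u. exists x. exists w. (N(u) & J(x) & H(w))
The quantifier forall x sits under an odd number of negations (counting the antecedent side of each →), so it flips to exists x.

existential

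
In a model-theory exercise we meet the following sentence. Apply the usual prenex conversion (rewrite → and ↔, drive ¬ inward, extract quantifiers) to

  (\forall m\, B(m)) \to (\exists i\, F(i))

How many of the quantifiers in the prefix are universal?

Rewrite implications/biconditionals: A → B as ¬A ∨ B.
  \neg (\forall m\, B(m)) \lor (\exists i\, F(i))
Move each ¬ inward, flipping quantifiers it crosses:
  (\exists m\, \neg B(m)) \lor (\exists i\, F(i))
Pull the quantifiers to the front (each side's bound variable is not free in the other side):
  \exists m\, \exists i\, (\neg B(m) \lor F(i))
The prefix is \exists m \exists i: 0 universal, 2 existential.

0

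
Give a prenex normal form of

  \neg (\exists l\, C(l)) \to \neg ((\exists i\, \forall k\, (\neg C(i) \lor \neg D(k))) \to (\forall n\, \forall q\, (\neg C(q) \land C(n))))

\exists l\, \exists i\, \forall k\, \exists n\, \exists q\, (C(l) \lor (\neg C(i) \lor \neg D(k)) \land (C(q) \lor \neg C(n)))

First replace A → B with ¬A ∨ B.
  \neg \neg (\exists l\, C(l)) \lor \neg (\neg (\exists i\, \forall k\, (\neg C(i) \lor \neg D(k))) \lor (\forall n\, \forall q\, (\neg C(q) \land C(n))))
Move each ¬ inward, flipping quantifiers it crosses:
  (\exists l\, C(l)) \lor (\exists i\, \forall k\, (\neg C(i) \lor \neg D(k))) \land (\exists n\, \exists q\, (C(q) \lor \neg C(n)))
All bound variables are already distinct, so no renaming is needed.
Pull the quantifiers to the front (each side's bound variable is not free in the other side):
  \exists l\, \exists i\, \forall k\, \exists n\, \exists q\, (C(l) \lor (\neg C(i) \lor \neg D(k)) \land (C(q) \lor \neg C(n)))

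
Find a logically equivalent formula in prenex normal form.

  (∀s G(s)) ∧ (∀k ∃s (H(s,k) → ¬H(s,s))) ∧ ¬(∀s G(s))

Eliminate → and ↔ using ¬ and ∨.
  (∀s G(s)) ∧ (∀k ∃s (¬H(s,k) ∨ ¬H(s,s))) ∧ ¬(∀s G(s))
Move each ¬ inward, flipping quantifiers it crosses:
  (∀s G(s)) ∧ (∀k ∃s (¬H(s,k) ∨ ¬H(s,s))) ∧ (∃s ¬G(s))
Give each quantifier a distinct variable: s↦w, s↦v1.
  (∀s G(s)) ∧ (∀k ∃w (¬H(w,k) ∨ ¬H(w,w))) ∧ (∃v1 ¬G(v1))
Finally move all quantifiers to the prefix:
  ∀s ∀k ∃w ∃v1 (G(s) ∧ (¬H(w,k) ∨ ¬H(w,w)) ∧ ¬G(v1))

∀s ∀k ∃w ∃v1 (G(s) ∧ (¬H(w,k) ∨ ¬H(w,w)) ∧ ¬G(v1))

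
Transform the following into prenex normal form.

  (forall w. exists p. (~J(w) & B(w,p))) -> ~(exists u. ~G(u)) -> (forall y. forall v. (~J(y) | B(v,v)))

exists w. forall p. exists u. forall y. forall v. (J(w) | ~B(w,p) | ~G(u) | ~J(y) | B(v,v))

First replace A → B with ¬A ∨ B.
  ~(forall w. exists p. (~J(w) & B(w,p))) | ~~(exists u. ~G(u)) | (forall y. forall v. (~J(y) | B(v,v)))
Drive negations inward (¬∀x A ≡ ∃x ¬A, ¬∃x A ≡ ∀x ¬A, De Morgan for ∧/∨):
  (exists w. forall p. (J(w) | ~B(w,p))) | (exists u. ~G(u)) | (forall y. forall v. (~J(y) | B(v,v)))
All bound variables are already distinct, so no renaming is needed.
Finally move all quantifiers to the prefix:
  exists w. forall p. exists u. forall y. forall v. (J(w) | ~B(w,p) | ~G(u) | ~J(y) | B(v,v))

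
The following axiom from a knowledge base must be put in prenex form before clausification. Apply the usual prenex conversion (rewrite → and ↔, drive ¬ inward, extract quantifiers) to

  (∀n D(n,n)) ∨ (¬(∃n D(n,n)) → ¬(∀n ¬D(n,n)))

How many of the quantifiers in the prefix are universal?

Rewrite implications/biconditionals: A → B as ¬A ∨ B.
  (∀n D(n,n)) ∨ ¬¬(∃n D(n,n)) ∨ ¬(∀n ¬D(n,n))
Push ¬ through the quantifiers and connectives to reach negation normal form:
  (∀n D(n,n)) ∨ (∃n D(n,n)) ∨ (∃n D(n,n))
Give each quantifier a distinct variable: n↦w1, n↦q.
  (∀n D(n,n)) ∨ (∃w1 D(w1,w1)) ∨ (∃q D(q,q))
Finally move all quantifiers to the prefix:
  ∀n ∃w1 ∃q (D(n,n) ∨ D(w1,w1) ∨ D(q,q))
The prefix is ∀n ∃w1 ∃q: 1 universal, 2 existential.

1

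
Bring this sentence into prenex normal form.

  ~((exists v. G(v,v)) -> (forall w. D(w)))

Eliminate → and ↔ using ¬ and ∨.
  ~(~(exists v. G(v,v)) | (forall w. D(w)))
Push ¬ through the quantifiers and connectives to reach negation normal form:
  (exists v. G(v,v)) & (exists w. ~D(w))
Extract every quantifier outward, since the variables are now distinct and don't occur free across branches:
  exists v. exists w. (G(v,v) & ~D(w))

exists v. exists w. (G(v,v) & ~D(w))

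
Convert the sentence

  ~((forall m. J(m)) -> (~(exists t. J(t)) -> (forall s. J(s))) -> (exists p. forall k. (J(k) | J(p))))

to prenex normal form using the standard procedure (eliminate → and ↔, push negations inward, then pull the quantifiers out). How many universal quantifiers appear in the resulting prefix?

3

Eliminate → and ↔ using ¬ and ∨.
  ~(~(forall m. J(m)) | ~(~~(exists t. J(t)) | (forall s. J(s))) | (exists p. forall k. (J(k) | J(p))))
Move each ¬ inward, flipping quantifiers it crosses:
  (forall m. J(m)) & ((exists t. J(t)) | (forall s. J(s))) & (forall p. exists k. (~J(k) & ~J(p)))
All bound variables are already distinct, so no renaming is needed.
Finally move all quantifiers to the prefix:
  forall m. exists t. forall s. forall p. exists k. (J(m) & (J(t) | J(s)) & ~J(k) & ~J(p))
The prefix is forall m exists t forall s forall p exists k: 3 universal, 2 existential.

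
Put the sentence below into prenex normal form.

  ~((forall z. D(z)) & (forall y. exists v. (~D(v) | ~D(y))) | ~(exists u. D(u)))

exists z. exists y. forall v. exists u. ((~D(z) | D(v) & D(y)) & D(u))

Push ¬ through the quantifiers and connectives to reach negation normal form:
  ((exists z. ~D(z)) | (exists y. forall v. (D(v) & D(y)))) & (exists u. D(u))
All bound variables are already distinct, so no renaming is needed.
Extract every quantifier outward, since the variables are now distinct and don't occur free across branches:
  exists z. exists y. forall v. exists u. ((~D(z) | D(v) & D(y)) & D(u))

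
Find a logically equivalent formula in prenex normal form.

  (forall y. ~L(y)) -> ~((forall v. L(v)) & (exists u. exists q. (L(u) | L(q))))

First replace A → B with ¬A ∨ B.
  ~(forall y. ~L(y)) | ~((forall v. L(v)) & (exists u. exists q. (L(u) | L(q))))
Push ¬ through the quantifiers and connectives to reach negation normal form:
  (exists y. L(y)) | (exists v. ~L(v)) | (forall u. forall q. (~L(u) & ~L(q)))
All bound variables are already distinct, so no renaming is needed.
Pull the quantifiers to the front (each side's bound variable is not free in the other side):
  exists y. exists v. forall u. forall q. (L(y) | ~L(v) | ~L(u) & ~L(q))

exists y. exists v. forall u. forall q. (L(y) | ~L(v) | ~L(u) & ~L(q))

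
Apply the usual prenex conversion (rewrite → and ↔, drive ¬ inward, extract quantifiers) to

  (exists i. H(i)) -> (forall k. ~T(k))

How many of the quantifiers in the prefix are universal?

First replace A → B with ¬A ∨ B.
  ~(exists i. H(i)) | (forall k. ~T(k))
Drive negations inward (¬∀x A ≡ ∃x ¬A, ¬∃x A ≡ ∀x ¬A, De Morgan for ∧/∨):
  (forall i. ~H(i)) | (forall k. ~T(k))
All bound variables are already distinct, so no renaming is needed.
Extract every quantifier outward, since the variables are now distinct and don't occur free across branches:
  forall i. forall k. (~H(i) | ~T(k))
The prefix is forall i forall k: 2 universal, 0 existential.

2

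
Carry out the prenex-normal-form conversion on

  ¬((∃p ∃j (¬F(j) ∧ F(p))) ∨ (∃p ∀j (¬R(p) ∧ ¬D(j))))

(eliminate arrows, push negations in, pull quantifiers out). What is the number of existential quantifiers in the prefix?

1

Move each ¬ inward, flipping quantifiers it crosses:
  (∀p ∀j (F(j) ∨ ¬F(p))) ∧ (∀p ∃j (R(p) ∨ D(j)))
Rename bound variables to avoid capture: p↦v1, j↦a.
  (∀p ∀j (F(j) ∨ ¬F(p))) ∧ (∀v1 ∃a (R(v1) ∨ D(a)))
Pull the quantifiers to the front (each side's bound variable is not free in the other side):
  ∀p ∀j ∀v1 ∃a ((F(j) ∨ ¬F(p)) ∧ (R(v1) ∨ D(a)))
The prefix is ∀p ∀j ∀v1 ∃a: 3 universal, 1 existential.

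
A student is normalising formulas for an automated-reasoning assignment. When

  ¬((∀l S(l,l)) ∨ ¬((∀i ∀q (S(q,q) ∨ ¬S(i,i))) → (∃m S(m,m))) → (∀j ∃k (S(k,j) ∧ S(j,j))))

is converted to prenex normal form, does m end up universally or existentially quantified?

universal

First replace A → B with ¬A ∨ B.
  ¬(¬((∀l S(l,l)) ∨ ¬(¬(∀i ∀q (S(q,q) ∨ ¬S(i,i))) ∨ (∃m S(m,m)))) ∨ (∀j ∃k (S(k,j) ∧ S(j,j))))
Push ¬ through the quantifiers and connectives to reach negation normal form:
  ((∀l S(l,l)) ∨ (∀i ∀q (S(q,q) ∨ ¬S(i,i))) ∧ (∀m ¬S(m,m))) ∧ (∃j ∀k (¬S(k,j) ∨ ¬S(j,j)))
All bound variables are already distinct, so no renaming is needed.
Pull the quantifiers to the front (each side's bound variable is not free in the other side):
  ∀l ∀i ∀q ∀m ∃j ∀k ((S(l,l) ∨ (S(q,q) ∨ ¬S(i,i)) ∧ ¬S(m,m)) ∧ (¬S(k,j) ∨ ¬S(j,j)))
The quantifier ∃m sits under an odd number of negations (counting the antecedent side of each →), so it flips to ∀m.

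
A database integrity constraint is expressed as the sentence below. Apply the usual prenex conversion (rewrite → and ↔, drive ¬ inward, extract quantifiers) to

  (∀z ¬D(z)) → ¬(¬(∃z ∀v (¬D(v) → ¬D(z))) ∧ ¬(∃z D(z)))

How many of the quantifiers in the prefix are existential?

Rewrite implications/biconditionals: A → B as ¬A ∨ B.
  ¬(∀z ¬D(z)) ∨ ¬(¬(∃z ∀v (¬¬D(v) ∨ ¬D(z))) ∧ ¬(∃z D(z)))
Push ¬ through the quantifiers and connectives to reach negation normal form:
  (∃z D(z)) ∨ (∃z ∀v (D(v) ∨ ¬D(z))) ∨ (∃z D(z))
Standardize variables apart so no two quantifiers bind the same name: z↦z1, z↦x.
  (∃z D(z)) ∨ (∃z1 ∀v (D(v) ∨ ¬D(z1))) ∨ (∃x D(x))
Extract every quantifier outward, since the variables are now distinct and don't occur free across branches:
  ∃z ∃z1 ∀v ∃x (D(z) ∨ D(v) ∨ ¬D(z1) ∨ D(x))
The prefix is ∃z ∃z1 ∀v ∃x: 1 universal, 3 existential.

3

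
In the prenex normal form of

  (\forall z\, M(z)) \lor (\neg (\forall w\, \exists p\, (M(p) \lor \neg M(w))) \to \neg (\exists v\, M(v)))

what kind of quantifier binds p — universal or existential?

existential

First replace A → B with ¬A ∨ B.
  (\forall z\, M(z)) \lor \neg \neg (\forall w\, \exists p\, (M(p) \lor \neg M(w))) \lor \neg (\exists v\, M(v))
Drive negations inward (¬∀x A ≡ ∃x ¬A, ¬∃x A ≡ ∀x ¬A, De Morgan for ∧/∨):
  (\forall z\, M(z)) \lor (\forall w\, \exists p\, (M(p) \lor \neg M(w))) \lor (\forall v\, \neg M(v))
All bound variables are already distinct, so no renaming is needed.
Finally move all quantifiers to the prefix:
  \forall z\, \forall w\, \exists p\, \forall v\, (M(z) \lor M(p) \lor \neg M(w) \lor \neg M(v))
The quantifier \exists p sits under an even number of negations (counting the antecedent side of each →), so it remains existential.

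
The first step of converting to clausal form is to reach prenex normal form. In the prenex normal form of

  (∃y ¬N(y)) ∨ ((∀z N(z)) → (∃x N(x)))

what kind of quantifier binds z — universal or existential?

existential

Eliminate → and ↔ using ¬ and ∨.
  (∃y ¬N(y)) ∨ ¬(∀z N(z)) ∨ (∃x N(x))
Move each ¬ inward, flipping quantifiers it crosses:
  (∃y ¬N(y)) ∨ (∃z ¬N(z)) ∨ (∃x N(x))
All bound variables are already distinct, so no renaming is needed.
Pull the quantifiers to the front (each side's bound variable is not free in the other side):
  ∃y ∃z ∃x (¬N(y) ∨ ¬N(z) ∨ N(x))
The quantifier ∀z sits under an odd number of negations (counting the antecedent side of each →), so it flips to ∃z.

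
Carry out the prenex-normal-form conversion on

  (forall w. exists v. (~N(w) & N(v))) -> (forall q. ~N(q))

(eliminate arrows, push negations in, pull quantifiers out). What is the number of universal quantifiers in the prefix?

Rewrite implications/biconditionals: A → B as ¬A ∨ B.
  ~(forall w. exists v. (~N(w) & N(v))) | (forall q. ~N(q))
Move each ¬ inward, flipping quantifiers it crosses:
  (exists w. forall v. (N(w) | ~N(v))) | (forall q. ~N(q))
Pull the quantifiers to the front (each side's bound variable is not free in the other side):
  exists w. forall v. forall q. (N(w) | ~N(v) | ~N(q))
The prefix is exists w forall v forall q: 2 universal, 1 existential.

2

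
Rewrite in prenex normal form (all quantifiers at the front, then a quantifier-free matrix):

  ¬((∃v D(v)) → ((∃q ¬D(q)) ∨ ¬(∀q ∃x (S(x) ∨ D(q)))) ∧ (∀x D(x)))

∃v ∀q ∀u1 ∃x ∃u (D(v) ∧ (D(q) ∧ (S(x) ∨ D(u1)) ∨ ¬D(u)))

Eliminate → and ↔ using ¬ and ∨.
  ¬(¬(∃v D(v)) ∨ ((∃q ¬D(q)) ∨ ¬(∀q ∃x (S(x) ∨ D(q)))) ∧ (∀x D(x)))
Move each ¬ inward, flipping quantifiers it crosses:
  (∃v D(v)) ∧ ((∀q D(q)) ∧ (∀q ∃x (S(x) ∨ D(q))) ∨ (∃x ¬D(x)))
Rename bound variables to avoid capture: q↦u1, x↦u.
  (∃v D(v)) ∧ ((∀q D(q)) ∧ (∀u1 ∃x (S(x) ∨ D(u1))) ∨ (∃u ¬D(u)))
Extract every quantifier outward, since the variables are now distinct and don't occur free across branches:
  ∃v ∀q ∀u1 ∃x ∃u (D(v) ∧ (D(q) ∧ (S(x) ∨ D(u1)) ∨ ¬D(u)))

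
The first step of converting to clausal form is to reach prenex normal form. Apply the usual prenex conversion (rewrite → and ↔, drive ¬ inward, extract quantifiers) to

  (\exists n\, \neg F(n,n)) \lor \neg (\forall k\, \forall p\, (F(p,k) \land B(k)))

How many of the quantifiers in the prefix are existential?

3

Move each ¬ inward, flipping quantifiers it crosses:
  (\exists n\, \neg F(n,n)) \lor (\exists k\, \exists p\, (\neg F(p,k) \lor \neg B(k)))
All bound variables are already distinct, so no renaming is needed.
Finally move all quantifiers to the prefix:
  \exists n\, \exists k\, \exists p\, (\neg F(n,n) \lor \neg F(p,k) \lor \neg B(k))
The prefix is \exists n \exists k \exists p: 0 universal, 3 existential.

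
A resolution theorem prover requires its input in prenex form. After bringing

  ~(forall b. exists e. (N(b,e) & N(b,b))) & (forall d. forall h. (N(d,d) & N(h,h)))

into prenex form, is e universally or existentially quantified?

Push ¬ through the quantifiers and connectives to reach negation normal form:
  (exists b. forall e. (~N(b,e) | ~N(b,b))) & (forall d. forall h. (N(d,d) & N(h,h)))
All bound variables are already distinct, so no renaming is needed.
Finally move all quantifiers to the prefix:
  exists b. forall e. forall d. forall h. ((~N(b,e) | ~N(b,b)) & N(d,d) & N(h,h))
The quantifier exists e sits under an odd number of negations, so it flips to forall e.

universal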